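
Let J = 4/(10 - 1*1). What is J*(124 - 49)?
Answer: 100/3 ≈ 33.333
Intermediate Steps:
J = 4/9 (J = 4/(10 - 1) = 4/9 ≈ 0.44444)
J*(124 - 49) = 4*(124 - 49)/9 = (4/9)*75 = 100/3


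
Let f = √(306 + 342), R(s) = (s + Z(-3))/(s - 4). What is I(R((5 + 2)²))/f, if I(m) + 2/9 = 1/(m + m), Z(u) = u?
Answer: 221*√2/29808 ≈ 0.010485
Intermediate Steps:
R(s) = (-3 + s)/(-4 + s) (R(s) = (s - 3)/(s - 4) = (-3 + s)/(-4 + s))
f = 18*√2 (f = √648 = 18*√2 ≈ 25.456)
I(m) = -2/9 + 1/(2*m) (I(m) = -2/9 + 1/(m + m) = -2/9 + 1/(2*m))
I(R((5 + 2)²))/f = ((9 - 4*(-3 + (5 + 2)²)/(-4 + (5 + 2)²))/(18*(((-3 + (5 + 2)²)/(-4 + (5 + 2)²)))))/((18*√2)) = ((9 - 4*(-3 + 7²)/(-4 + 7²))/(18*(((-3 + 7²)/(-4 + 7²)))))*(√2/36) = ((9 - 4*(-3 + 49)/(-4 + 49))/(18*(((-3 + 49)/(-4 + 49)))))*(√2/36) = ((9 - 4*46/45)/(18*((46/45))))*(√2/36) = ((9 - 4*46/45)/(18*(((1/45)*46))))*(√2/36) = ((9 - 4*46/45)/(18*(46/45)))*(√2/36) = ((1/18)*(45/46)*(9 - 184/45))*(√2/36) = ((1/18)*(45/46)*(221/45))*(√2/36) = 221*(√2/36)/828 = 221*√2/29808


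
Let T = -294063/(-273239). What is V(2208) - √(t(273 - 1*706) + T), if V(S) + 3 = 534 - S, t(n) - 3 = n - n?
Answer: -1677 - 2*√210753555/14381 ≈ -1679.0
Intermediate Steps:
t(n) = 3 (t(n) = 3 + (n - n) = 3 + 0 = 3)
V(S) = 531 - S (V(S) = -3 + (534 - S) = 531 - S)
T = 15477/14381 (T = -294063*(-1/273239) = 15477/14381 ≈ 1.0762)
V(2208) - √(t(273 - 1*706) + T) = (531 - 1*2208) - √(3 + 15477/14381) = (531 - 2208) - √(58620/14381) = -1677 - 2*√210753555/14381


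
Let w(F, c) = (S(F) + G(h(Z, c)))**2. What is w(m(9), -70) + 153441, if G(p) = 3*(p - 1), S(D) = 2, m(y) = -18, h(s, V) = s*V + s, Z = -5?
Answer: 1222597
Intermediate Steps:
h(s, V) = s + V*s (h(s, V) = V*s + s = s + V*s)
G(p) = -3 + 3*p (G(p) = 3*(-1 + p) = -3 + 3*p)
w(F, c) = (-16 - 15*c)**2 (w(F, c) = (2 + (-3 + 3*(-5*(1 + c))))**2 = (2 + (-3 + 3*(-5 - 5*c)))**2 = (2 + (-3 + (-15 - 15*c)))**2 = (2 + (-18 - 15*c))**2 = (-16 - 15*c)**2)
w(m(9), -70) + 153441 = (16 + 15*(-70))**2 + 153441 = (16 - 1050)**2 + 153441 = (-1034)**2 + 153441 = 1069156 + 153441 = 1222597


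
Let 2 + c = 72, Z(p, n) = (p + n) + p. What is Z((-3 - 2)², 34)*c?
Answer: 5880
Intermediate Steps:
Z(p, n) = n + 2*p (Z(p, n) = (n + p) + p = n + 2*p)
c = 70 (c = -2 + 72 = 70)
Z((-3 - 2)², 34)*c = (34 + 2*(-3 - 2)²)*70 = (34 + 2*(-5)²)*70 = (34 + 2*25)*70 = (34 + 50)*70 = 84*70 = 5880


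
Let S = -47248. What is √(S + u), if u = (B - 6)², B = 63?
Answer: I*√43999 ≈ 209.76*I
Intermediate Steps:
u = 3249 (u = (63 - 6)² = 57² = 3249)
√(S + u) = √(-47248 + 3249) = √(-43999) = I*√43999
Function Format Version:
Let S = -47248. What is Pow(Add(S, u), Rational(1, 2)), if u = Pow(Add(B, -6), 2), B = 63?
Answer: Mul(I, Pow(43999, Rational(1, 2))) ≈ Mul(209.76, I)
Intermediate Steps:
u = 3249 (u = Pow(Add(63, -6), 2) = Pow(57, 2) = 3249)
Pow(Add(S, u), Rational(1, 2)) = Pow(Add(-47248, 3249), Rational(1, 2)) = Pow(-43999, Rational(1, 2)) = Mul(I, Pow(43999, Rational(1, 2)))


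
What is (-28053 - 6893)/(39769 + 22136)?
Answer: -34946/61905 ≈ -0.56451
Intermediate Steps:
(-28053 - 6893)/(39769 + 22136) = -34946/61905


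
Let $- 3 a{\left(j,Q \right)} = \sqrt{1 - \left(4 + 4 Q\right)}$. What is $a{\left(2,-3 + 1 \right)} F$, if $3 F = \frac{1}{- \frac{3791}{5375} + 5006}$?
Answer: $- \frac{5375 \sqrt{5}}{242131131} \approx -4.9638 \cdot 10^{-5}$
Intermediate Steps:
$a{\left(j,Q \right)} = - \frac{\sqrt{-3 - 4 Q}}{3}$ ($a{\left(j,Q \right)} = - \frac{\sqrt{1 - \left(4 + 4 Q\right)}}{3} = - \frac{\sqrt{-3 - 4 Q}}{3}$)
$F = \frac{5375}{80710377}$ ($F = \frac{1}{3 \left(- \frac{3791}{5375} + 5006\right)} = \frac{1}{3 \cdot \frac{26903459}{5375}} = \frac{1}{3} \cdot \frac{5375}{26903459} = \frac{5375}{80710377} \approx 6.6596 \cdot 10^{-5}$)
$a{\left(2,-3 + 1 \right)} F = - \frac{\sqrt{-3 - 4 \left(-3 + 1\right)}}{3} \cdot \frac{5375}{80710377} = - \frac{\sqrt{-3 - -8}}{3} \cdot \frac{5375}{80710377} = - \frac{\sqrt{-3 + 8}}{3} \cdot \frac{5375}{80710377} = - \frac{\sqrt{5}}{3} \cdot \frac{5375}{80710377} = - \frac{5375 \sqrt{5}}{242131131}$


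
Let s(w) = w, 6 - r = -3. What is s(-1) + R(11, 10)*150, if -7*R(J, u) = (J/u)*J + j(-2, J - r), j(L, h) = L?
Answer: -1522/7 ≈ -217.43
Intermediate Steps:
r = 9 (r = 6 - 1*(-3) = 6 + 3 = 9)
R(J, u) = 2/7 - J²/(7*u) (R(J, u) = -((J/u)*J - 2)/7 = -(J²/u - 2)/7 = -(-2 + J²/u)/7 = 2/7 - J²/(7*u))
s(-1) + R(11, 10)*150 = -1 + ((⅐)*(-1*11² + 2*10)/10)*150 = -1 + ((⅐)*(⅒)*(-1*121 + 20))*150 = -1 + ((⅐)*(⅒)*(-121 + 20))*150 = -1 + ((⅐)*(⅒)*(-101))*150 = -1 - 101/70*150 = -1 - 1515/7 = -1522/7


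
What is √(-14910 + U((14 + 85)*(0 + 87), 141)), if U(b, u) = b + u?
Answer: 18*I*√19 ≈ 78.46*I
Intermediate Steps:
√(-14910 + U((14 + 85)*(0 + 87), 141)) = √(-14910 + ((14 + 85)*(0 + 87) + 141)) = √(-14910 + (99*87 + 141)) = √(-14910 + (8613 + 141)) = √(-14910 + 8754) = √(-6156) = 18*I*√19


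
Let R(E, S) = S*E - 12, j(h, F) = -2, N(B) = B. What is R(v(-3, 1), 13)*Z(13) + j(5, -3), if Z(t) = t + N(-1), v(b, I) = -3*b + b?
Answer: 790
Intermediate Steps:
v(b, I) = -2*b
R(E, S) = -12 + E*S (R(E, S) = E*S - 12 = -12 + E*S)
Z(t) = -1 + t (Z(t) = t - 1 = -1 + t)
R(v(-3, 1), 13)*Z(13) + j(5, -3) = (-12 - 2*(-3)*13)*(-1 + 13) - 2 = (-12 + 6*13)*12 - 2 = (-12 + 78)*12 - 2 = 66*12 - 2 = 792 - 2 = 790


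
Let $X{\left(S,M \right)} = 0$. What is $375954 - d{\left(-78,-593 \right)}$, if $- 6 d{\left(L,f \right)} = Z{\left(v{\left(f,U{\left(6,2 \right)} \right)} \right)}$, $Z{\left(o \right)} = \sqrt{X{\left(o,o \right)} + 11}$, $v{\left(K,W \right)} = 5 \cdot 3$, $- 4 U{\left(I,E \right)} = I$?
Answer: $375954 + \frac{\sqrt{11}}{6} \approx 3.7595 \cdot 10^{5}$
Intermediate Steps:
$U{\left(I,E \right)} = - \frac{I}{4}$
$v{\left(K,W \right)} = 15$
$Z{\left(o \right)} = \sqrt{11}$ ($Z{\left(o \right)} = \sqrt{0 + 11} = \sqrt{11}$)
$d{\left(L,f \right)} = - \frac{\sqrt{11}}{6}$
$375954 - d{\left(-78,-593 \right)} = 375954 - - \frac{\sqrt{11}}{6} = 375954 + \frac{\sqrt{11}}{6}$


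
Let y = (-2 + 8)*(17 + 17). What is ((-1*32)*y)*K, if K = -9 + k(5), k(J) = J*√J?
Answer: 58752 - 32640*√5 ≈ -14233.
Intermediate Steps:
k(J) = J^(3/2)
K = -9 + 5*√5 (K = -9 + 5^(3/2) = -9 + 5*√5 ≈ 2.1803)
y = 204 (y = 6*34 = 204)
((-1*32)*y)*K = (-1*32*204)*(-9 + 5*√5) = (-32*204)*(-9 + 5*√5) = -6528*(-9 + 5*√5) = 58752 - 32640*√5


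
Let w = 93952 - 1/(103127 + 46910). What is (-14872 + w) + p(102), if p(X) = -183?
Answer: 11837469188/150037 ≈ 78897.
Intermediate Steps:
w = 14096276223/150037 (w = 93952 - 1/150037 = 14096276223/150037 ≈ 93952.)
(-14872 + w) + p(102) = (-14872 + 14096276223/150037) - 183 = 11864925959/150037 - 183 = 11837469188/150037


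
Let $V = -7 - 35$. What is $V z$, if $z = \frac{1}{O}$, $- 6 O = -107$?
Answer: $- \frac{252}{107} \approx -2.3551$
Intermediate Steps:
$O = \frac{107}{6}$ ($O = \left(- \frac{1}{6}\right) \left(-107\right) = \frac{107}{6} \approx 17.833$)
$V = -42$ ($V = -7 - 35 = -42$)
$z = \frac{6}{107}$ ($z = \frac{1}{\frac{107}{6}} = \frac{6}{107} \approx 0.056075$)
$V z = \left(-42\right) \frac{6}{107} = - \frac{252}{107}$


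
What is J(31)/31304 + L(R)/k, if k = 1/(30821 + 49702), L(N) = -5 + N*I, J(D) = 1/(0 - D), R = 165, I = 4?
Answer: 51182650897559/970424 ≈ 5.2743e+7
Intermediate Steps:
J(D) = -1/D (J(D) = 1/(-D) = -1/D)
L(N) = -5 + 4*N (L(N) = -5 + N*4 = -5 + 4*N)
k = 1/80523 ≈ 1.2419e-5
J(31)/31304 + L(R)/k = -1/31/31304 + (-5 + 4*165)/(1/80523) = -1*1/31*(1/31304) + (-5 + 660)*80523 = -1/31*1/31304 + 655*80523 = -1/970424 + 52742565 = 51182650897559/970424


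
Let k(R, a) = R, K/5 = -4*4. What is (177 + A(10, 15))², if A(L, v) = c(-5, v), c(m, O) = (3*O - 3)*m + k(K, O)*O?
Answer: 1520289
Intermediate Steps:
K = -80 (K = 5*(-4*4) = 5*(-16) = -80)
c(m, O) = -80*O + m*(-3 + 3*O) (c(m, O) = (3*O - 3)*m - 80*O = (-3 + 3*O)*m - 80*O = m*(-3 + 3*O) - 80*O = -80*O + m*(-3 + 3*O))
A(L, v) = 15 - 95*v (A(L, v) = -80*v - 3*(-5) + 3*v*(-5) = -80*v + 15 - 15*v = 15 - 95*v)
(177 + A(10, 15))² = (177 + (15 - 95*15))² = (177 + (15 - 1425))² = (177 - 1410)² = (-1233)² = 1520289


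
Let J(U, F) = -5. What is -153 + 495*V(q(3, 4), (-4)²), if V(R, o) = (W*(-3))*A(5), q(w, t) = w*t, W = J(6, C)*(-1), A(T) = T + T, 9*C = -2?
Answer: -74403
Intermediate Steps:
C = -2/9 (C = (⅑)*(-2) = -2/9 ≈ -0.22222)
A(T) = 2*T
W = 5 (W = -5*(-1) = 5)
q(w, t) = t*w
V(R, o) = -150 (V(R, o) = (5*(-3))*(2*5) = -15*10 = -150)
-153 + 495*V(q(3, 4), (-4)²) = -153 + 495*(-150) = -153 - 74250 = -74403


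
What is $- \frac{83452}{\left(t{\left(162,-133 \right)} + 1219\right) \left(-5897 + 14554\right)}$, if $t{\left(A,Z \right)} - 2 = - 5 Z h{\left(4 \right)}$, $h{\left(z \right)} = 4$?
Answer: $- \frac{83452}{33597817} \approx -0.0024839$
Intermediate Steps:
$t{\left(A,Z \right)} = 2 - 20 Z$ ($t{\left(A,Z \right)} = 2 + - 5 Z 4 = 2 - 20 Z$)
$- \frac{83452}{\left(t{\left(162,-133 \right)} + 1219\right) \left(-5897 + 14554\right)} = - \frac{83452}{\left(\left(2 - -2660\right) + 1219\right) \left(-5897 + 14554\right)} = - \frac{83452}{\left(\left(2 + 2660\right) + 1219\right) 8657} = - \frac{83452}{\left(2662 + 1219\right) 8657} = - \frac{83452}{3881 \cdot 8657} = - \frac{83452}{33597817}$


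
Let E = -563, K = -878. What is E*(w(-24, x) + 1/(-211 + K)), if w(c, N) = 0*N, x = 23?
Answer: 563/1089 ≈ 0.51699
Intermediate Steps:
w(c, N) = 0
E*(w(-24, x) + 1/(-211 + K)) = -563*(0 + 1/(-211 - 878)) = -563*(0 + 1/(-1089)) = -563*(0 - 1/1089) = -563*(-1/1089) = 563/1089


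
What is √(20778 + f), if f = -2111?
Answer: √18667 ≈ 136.63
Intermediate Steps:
√(20778 + f) = √(20778 - 2111) = √18667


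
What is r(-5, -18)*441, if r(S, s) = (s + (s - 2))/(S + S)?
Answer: 8379/5 ≈ 1675.8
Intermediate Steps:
r(S, s) = (-2 + 2*s)/(2*S) (r(S, s) = (s + (-2 + s))/((2*S)) = (-2 + 2*s)*(1/(2*S)) = (-2 + 2*s)/(2*S))
r(-5, -18)*441 = ((-1 - 18)/(-5))*441 = -⅕*(-19)*441 = (19/5)*441 = 8379/5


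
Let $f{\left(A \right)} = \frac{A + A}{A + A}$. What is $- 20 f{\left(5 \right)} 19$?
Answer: $-380$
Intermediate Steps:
$f{\left(A \right)} = 1$ ($f{\left(A \right)} = \frac{2 A}{2 A} = 2 A \frac{1}{2 A} = 1$)
$- 20 f{\left(5 \right)} 19 = \left(-20\right) 1 \cdot 19 = \left(-20\right) 19 = -380$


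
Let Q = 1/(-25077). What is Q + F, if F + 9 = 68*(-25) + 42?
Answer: -41803360/25077 ≈ -1667.0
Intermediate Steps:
Q = -1/25077 ≈ -3.9877e-5
F = -1667 (F = -9 + (68*(-25) + 42) = -9 + (-1700 + 42) = -9 - 1658 = -1667)
Q + F = -1/25077 - 1667 = -41803360/25077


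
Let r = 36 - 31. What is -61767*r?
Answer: -308835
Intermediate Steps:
r = 5
-61767*r = -61767*5 = -308835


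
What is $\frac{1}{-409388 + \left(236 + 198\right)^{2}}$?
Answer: $- \frac{1}{221032} \approx -4.5242 \cdot 10^{-6}$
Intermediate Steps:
$\frac{1}{-409388 + \left(236 + 198\right)^{2}} = \frac{1}{-409388 + 434^{2}} = \frac{1}{-409388 + 188356} = \frac{1}{-221032} = - \frac{1}{221032}$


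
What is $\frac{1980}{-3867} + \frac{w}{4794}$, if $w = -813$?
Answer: $- \frac{1403999}{2059822} \approx -0.68161$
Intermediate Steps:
$\frac{1980}{-3867} + \frac{w}{4794} = \frac{1980}{-3867} - \frac{813}{4794} = 1980 \left(- \frac{1}{3867}\right) - \frac{271}{1598} = - \frac{660}{1289} - \frac{271}{1598} = - \frac{1403999}{2059822}$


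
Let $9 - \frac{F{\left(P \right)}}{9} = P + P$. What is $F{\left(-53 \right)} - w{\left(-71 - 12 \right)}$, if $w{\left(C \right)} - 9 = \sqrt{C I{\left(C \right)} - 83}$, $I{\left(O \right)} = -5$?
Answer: $1026 - 2 \sqrt{83} \approx 1007.8$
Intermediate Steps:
$F{\left(P \right)} = 81 - 18 P$ ($F{\left(P \right)} = 81 - 9 \left(P + P\right) = 81 - 9 \cdot 2 P = 81 - 18 P$)
$w{\left(C \right)} = 9 + \sqrt{-83 - 5 C}$ ($w{\left(C \right)} = 9 + \sqrt{C \left(-5\right) - 83} = 9 + \sqrt{- 5 C - 83} = 9 + \sqrt{-83 - 5 C}$)
$F{\left(-53 \right)} - w{\left(-71 - 12 \right)} = \left(81 - -954\right) - \left(9 + \sqrt{-83 - 5 \left(-71 - 12\right)}\right) = \left(81 + 954\right) - \left(9 + \sqrt{-83 - -415}\right) = 1035 - \left(9 + \sqrt{-83 + 415}\right) = 1035 - \left(9 + \sqrt{332}\right) = 1035 - \left(9 + 2 \sqrt{83}\right) = 1026 - 2 \sqrt{83}$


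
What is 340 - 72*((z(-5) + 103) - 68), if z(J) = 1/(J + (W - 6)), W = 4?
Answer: -15188/7 ≈ -2169.7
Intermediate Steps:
z(J) = 1/(-2 + J) (z(J) = 1/(J + (4 - 6)) = 1/(J - 2) = 1/(-2 + J))
340 - 72*((z(-5) + 103) - 68) = 340 - 72*((1/(-2 - 5) + 103) - 68) = 340 - 72*((1/(-7) + 103) - 68) = 340 - 72*((-1/7 + 103) - 68) = 340 - 72*(720/7 - 68) = 340 - 72*244/7 = 340 - 17568/7 = -15188/7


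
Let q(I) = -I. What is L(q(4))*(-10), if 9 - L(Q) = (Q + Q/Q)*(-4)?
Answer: 30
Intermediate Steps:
L(Q) = 13 + 4*Q (L(Q) = 9 - (Q + Q/Q)*(-4) = 9 - (Q + 1)*(-4) = 9 - (1 + Q)*(-4) = 9 - (-4 - 4*Q) = 9 + (4 + 4*Q) = 13 + 4*Q)
L(q(4))*(-10) = (13 + 4*(-1*4))*(-10) = (13 + 4*(-4))*(-10) = (13 - 16)*(-10) = -3*(-10) = 30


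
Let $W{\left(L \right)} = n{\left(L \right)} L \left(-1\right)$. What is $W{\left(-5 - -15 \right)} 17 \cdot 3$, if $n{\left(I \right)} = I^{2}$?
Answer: $-51000$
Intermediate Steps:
$W{\left(L \right)} = - L^{3}$ ($W{\left(L \right)} = L^{2} L \left(-1\right) = L^{2} \left(- L\right) = - L^{3}$)
$W{\left(-5 - -15 \right)} 17 \cdot 3 = - \left(-5 - -15\right)^{3} \cdot 17 \cdot 3 = - \left(-5 + 15\right)^{3} \cdot 17 \cdot 3 = - 10^{3} \cdot 17 \cdot 3 = \left(-1\right) 1000 \cdot 17 \cdot 3 = \left(-1000\right) 17 \cdot 3 = \left(-17000\right) 3 = -51000$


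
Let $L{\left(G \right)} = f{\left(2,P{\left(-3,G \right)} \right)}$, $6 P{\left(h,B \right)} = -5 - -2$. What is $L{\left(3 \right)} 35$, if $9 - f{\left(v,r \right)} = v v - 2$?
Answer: $245$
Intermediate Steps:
$P{\left(h,B \right)} = - \frac{1}{2}$ ($P{\left(h,B \right)} = \frac{-5 - -2}{6} = \frac{-5 + 2}{6} = \frac{1}{6} \left(-3\right) = - \frac{1}{2}$)
$f{\left(v,r \right)} = 11 - v^{2}$ ($f{\left(v,r \right)} = 9 - \left(v v - 2\right) = 9 - \left(v^{2} - 2\right) = 9 - \left(-2 + v^{2}\right) = 11 - v^{2}$)
$L{\left(G \right)} = 7$ ($L{\left(G \right)} = 11 - 2^{2} = 11 - 4 = 7$)
$L{\left(3 \right)} 35 = 7 \cdot 35 = 245$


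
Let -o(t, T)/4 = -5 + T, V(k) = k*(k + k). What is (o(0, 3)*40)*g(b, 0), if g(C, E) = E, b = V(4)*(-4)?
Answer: 0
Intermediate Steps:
V(k) = 2*k**2 (V(k) = k*(2*k) = 2*k**2)
o(t, T) = 20 - 4*T (o(t, T) = -4*(-5 + T) = 20 - 4*T)
b = -128 (b = (2*4**2)*(-4) = (2*16)*(-4) = 32*(-4) = -128)
(o(0, 3)*40)*g(b, 0) = ((20 - 4*3)*40)*0 = ((20 - 12)*40)*0 = (8*40)*0 = 320*0 = 0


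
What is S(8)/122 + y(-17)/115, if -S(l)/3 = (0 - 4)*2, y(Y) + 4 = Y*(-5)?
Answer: 6321/7015 ≈ 0.90107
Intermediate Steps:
y(Y) = -4 - 5*Y (y(Y) = -4 + Y*(-5) = -4 - 5*Y)
S(l) = 24 (S(l) = -3*(0 - 4)*2 = -(-12)*2 = -3*(-8) = 24)
S(8)/122 + y(-17)/115 = 24/122 + (-4 - 5*(-17))/115 = 24*(1/122) + (-4 + 85)*(1/115) = 12/61 + 81*(1/115) = 12/61 + 81/115 = 6321/7015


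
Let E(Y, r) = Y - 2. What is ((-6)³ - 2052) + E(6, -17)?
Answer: -2264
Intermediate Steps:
E(Y, r) = -2 + Y
((-6)³ - 2052) + E(6, -17) = ((-6)³ - 2052) + (-2 + 6) = (-216 - 2052) + 4 = -2268 + 4 = -2264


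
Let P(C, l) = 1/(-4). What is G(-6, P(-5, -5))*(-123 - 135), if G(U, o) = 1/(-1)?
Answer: 258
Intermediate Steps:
P(C, l) = -¼
G(U, o) = -1
G(-6, P(-5, -5))*(-123 - 135) = -(-123 - 135) = -1*(-258) = 258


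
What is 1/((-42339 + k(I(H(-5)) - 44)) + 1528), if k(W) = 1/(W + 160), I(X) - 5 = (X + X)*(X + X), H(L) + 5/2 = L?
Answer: -346/14120605 ≈ -2.4503e-5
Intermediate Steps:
H(L) = -5/2 + L
I(X) = 5 + 4*X² (I(X) = 5 + (X + X)*(X + X) = 5 + (2*X)*(2*X) = 5 + 4*X²)
k(W) = 1/(160 + W)
1/((-42339 + k(I(H(-5)) - 44)) + 1528) = 1/((-42339 + 1/(160 + ((5 + 4*(-5/2 - 5)²) - 44))) + 1528) = 1/((-42339 + 1/(160 + ((5 + 4*(-15/2)²) - 44))) + 1528) = 1/((-42339 + 1/(160 + ((5 + 4*(225/4)) - 44))) + 1528) = 1/((-42339 + 1/(160 + ((5 + 225) - 44))) + 1528) = 1/((-42339 + 1/(160 + (230 - 44))) + 1528) = 1/((-42339 + 1/(160 + 186)) + 1528) = 1/((-42339 + 1/346) + 1528) = 1/(-14649293/346 + 1528) = 1/(-14120605/346) = -346/14120605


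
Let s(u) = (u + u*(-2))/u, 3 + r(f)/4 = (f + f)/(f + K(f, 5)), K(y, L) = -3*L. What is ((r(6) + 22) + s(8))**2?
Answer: 121/9 ≈ 13.444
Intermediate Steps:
r(f) = -12 + 8*f/(-15 + f) (r(f) = -12 + 4*((f + f)/(f - 3*5)) = -12 + 4*((2*f)/(f - 15)) = -12 + 4*((2*f)/(-15 + f)) = -12 + 4*(2*f/(-15 + f)) = -12 + 8*f/(-15 + f))
s(u) = -1 (s(u) = (u - 2*u)/u = (-u)/u = -1)
((r(6) + 22) + s(8))**2 = ((4*(45 - 1*6)/(-15 + 6) + 22) - 1)**2 = ((4*(45 - 6)/(-9) + 22) - 1)**2 = ((4*(-1/9)*39 + 22) - 1)**2 = ((-52/3 + 22) - 1)**2 = (14/3 - 1)**2 = (11/3)**2 = 121/9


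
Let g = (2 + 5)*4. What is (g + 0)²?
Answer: 784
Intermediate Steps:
g = 28 (g = 7*4 = 28)
(g + 0)² = (28 + 0)² = 28² = 784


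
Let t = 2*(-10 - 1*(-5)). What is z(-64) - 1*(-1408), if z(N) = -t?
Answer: 1418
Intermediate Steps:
t = -10 (t = 2*(-10 + 5) = 2*(-5) = -10)
z(N) = 10 (z(N) = -1*(-10) = 10)
z(-64) - 1*(-1408) = 10 - 1*(-1408) = 10 + 1408 = 1418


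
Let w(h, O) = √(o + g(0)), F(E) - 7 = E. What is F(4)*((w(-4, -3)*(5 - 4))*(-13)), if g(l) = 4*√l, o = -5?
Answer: -143*I*√5 ≈ -319.76*I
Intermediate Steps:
F(E) = 7 + E
w(h, O) = I*√5 (w(h, O) = √(-5 + 4*√0) = √(-5 + 4*0) = √(-5 + 0) = √(-5) = I*√5)
F(4)*((w(-4, -3)*(5 - 4))*(-13)) = (7 + 4)*(((I*√5)*(5 - 4))*(-13)) = 11*(((I*√5)*1)*(-13)) = 11*((I*√5)*(-13)) = 11*(-13*I*√5) = -143*I*√5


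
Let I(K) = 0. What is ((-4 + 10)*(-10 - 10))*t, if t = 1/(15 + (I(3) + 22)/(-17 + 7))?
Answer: -75/8 ≈ -9.3750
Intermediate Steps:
t = 5/64 (t = 1/(15 + (0 + 22)/(-17 + 7)) = 1/(15 + 22/(-10)) = 1/(15 + 22*(-⅒)) = 1/(15 - 11/5) = 1/(64/5) = 5/64 ≈ 0.078125)
((-4 + 10)*(-10 - 10))*t = ((-4 + 10)*(-10 - 10))*(5/64) = (6*(-20))*(5/64) = -120*5/64 = -75/8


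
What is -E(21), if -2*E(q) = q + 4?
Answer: 25/2 ≈ 12.500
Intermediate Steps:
E(q) = -2 - q/2 (E(q) = -(q + 4)/2 = -(4 + q)/2 = -2 - q/2)
-E(21) = -(-2 - ½*21) = -(-2 - 21/2) = -1*(-25/2) = 25/2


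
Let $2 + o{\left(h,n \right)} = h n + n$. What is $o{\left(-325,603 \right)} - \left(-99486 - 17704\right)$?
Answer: $-78184$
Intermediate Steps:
$o{\left(h,n \right)} = -2 + n + h n$ ($o{\left(h,n \right)} = -2 + \left(h n + n\right) = -2 + \left(n + h n\right) = -2 + n + h n$)
$o{\left(-325,603 \right)} - \left(-99486 - 17704\right) = \left(-2 + 603 - 195975\right) - \left(-99486 - 17704\right) = -195374 - -117190 = -195374 + 117190 = -78184$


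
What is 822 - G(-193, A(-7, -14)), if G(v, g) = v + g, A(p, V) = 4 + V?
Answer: 1025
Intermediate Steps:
G(v, g) = g + v
822 - G(-193, A(-7, -14)) = 822 - ((4 - 14) - 193) = 822 - (-10 - 193) = 822 - 1*(-203) = 822 + 203 = 1025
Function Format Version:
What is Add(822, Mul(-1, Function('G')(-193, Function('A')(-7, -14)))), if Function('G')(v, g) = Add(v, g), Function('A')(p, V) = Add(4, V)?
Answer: 1025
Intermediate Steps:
Function('G')(v, g) = Add(g, v)
Add(822, Mul(-1, Function('G')(-193, Function('A')(-7, -14)))) = Add(822, Mul(-1, Add(Add(4, -14), -193))) = Add(822, Mul(-1, Add(-10, -193))) = Add(822, Mul(-1, -203)) = Add(822, 203) = 1025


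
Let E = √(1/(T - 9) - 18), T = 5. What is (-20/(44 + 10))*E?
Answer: -5*I*√73/27 ≈ -1.5822*I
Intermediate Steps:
E = I*√73/2 (E = √(1/(5 - 9) - 18) = √(1/(-4) - 18) = √(-¼ - 18) = √(-73/4) = I*√73/2 ≈ 4.272*I)
(-20/(44 + 10))*E = (-20/(44 + 10))*(I*√73/2) = (-20/54)*(I*√73/2) = (-20*1/54)*(I*√73/2) = -5*I*√73/27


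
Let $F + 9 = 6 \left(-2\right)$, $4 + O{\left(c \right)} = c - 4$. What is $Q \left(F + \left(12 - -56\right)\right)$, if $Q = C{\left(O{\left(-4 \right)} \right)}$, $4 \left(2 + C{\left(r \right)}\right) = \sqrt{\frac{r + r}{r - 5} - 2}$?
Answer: $-94 + \frac{47 i \sqrt{170}}{68} \approx -94.0 + 9.0118 i$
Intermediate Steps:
$O{\left(c \right)} = -8 + c$ ($O{\left(c \right)} = -4 + \left(c - 4\right) = -4 + \left(-4 + c\right) = -8 + c$)
$C{\left(r \right)} = -2 + \frac{\sqrt{-2 + \frac{2 r}{-5 + r}}}{4}$ ($C{\left(r \right)} = -2 + \frac{\sqrt{\frac{r + r}{r - 5} - 2}}{4} = -2 + \frac{\sqrt{\frac{2 r}{-5 + r} - 2}}{4} = -2 + \frac{\sqrt{-2 + \frac{2 r}{-5 + r}}}{4}$)
$F = -21$ ($F = -9 + 6 \left(-2\right) = -9 - 12 = -21$)
$Q = -2 + \frac{i \sqrt{170}}{68}$ ($Q = -2 + \frac{\sqrt{10} \sqrt{\frac{1}{-5 - 12}}}{4} = -2 + \frac{\sqrt{10} \sqrt{\frac{1}{-17}}}{4} = -2 + \frac{\sqrt{10} \sqrt{- \frac{1}{17}}}{4} = -2 + \frac{\sqrt{10} \frac{i \sqrt{17}}{17}}{4} = -2 + \frac{i \sqrt{170}}{68} \approx -2.0 + 0.19174 i$)
$Q \left(F + \left(12 - -56\right)\right) = \left(-2 + \frac{i \sqrt{170}}{68}\right) \left(-21 + \left(12 - -56\right)\right) = \left(-2 + \frac{i \sqrt{170}}{68}\right) \left(-21 + \left(12 + 56\right)\right) = \left(-2 + \frac{i \sqrt{170}}{68}\right) \left(-21 + 68\right) = \left(-2 + \frac{i \sqrt{170}}{68}\right) 47 = -94 + \frac{47 i \sqrt{170}}{68}$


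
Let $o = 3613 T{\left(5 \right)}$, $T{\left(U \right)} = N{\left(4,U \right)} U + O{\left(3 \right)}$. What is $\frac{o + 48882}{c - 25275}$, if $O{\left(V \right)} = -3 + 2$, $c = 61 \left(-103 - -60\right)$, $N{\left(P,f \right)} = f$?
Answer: $- \frac{67797}{13949} \approx -4.8604$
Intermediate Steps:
$c = -2623$ ($c = 61 \left(-103 + 60\right) = 61 \left(-43\right) = -2623$)
$O{\left(V \right)} = -1$
$T{\left(U \right)} = -1 + U^{2}$ ($T{\left(U \right)} = U U - 1 = U^{2} - 1 = -1 + U^{2}$)
$o = 86712$ ($o = 3613 \left(-1 + 5^{2}\right) = 3613 \left(-1 + 25\right) = 3613 \cdot 24 = 86712$)
$\frac{o + 48882}{c - 25275} = \frac{86712 + 48882}{-2623 - 25275} = \frac{135594}{-27898} = 135594 \left(- \frac{1}{27898}\right) = - \frac{67797}{13949}$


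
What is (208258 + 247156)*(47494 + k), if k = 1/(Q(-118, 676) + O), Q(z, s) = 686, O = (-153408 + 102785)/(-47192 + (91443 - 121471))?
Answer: 1146869180244793268/53023543 ≈ 2.1629e+10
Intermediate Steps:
O = 50623/77220 (O = -50623/(-47192 - 30028) = -50623/(-77220) = -50623*(-1/77220) = 50623/77220 ≈ 0.65557)
k = 77220/53023543 (k = 1/(686 + 50623/77220) = 1/(53023543/77220) = 77220/53023543 ≈ 0.0014563)
(208258 + 247156)*(47494 + k) = (208258 + 247156)*(47494 + 77220/53023543) = 455414*(2518300228462/53023543) = 1146869180244793268/53023543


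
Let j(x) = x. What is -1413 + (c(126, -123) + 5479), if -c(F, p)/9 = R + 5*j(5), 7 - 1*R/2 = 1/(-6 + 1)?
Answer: 18557/5 ≈ 3711.4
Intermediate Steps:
R = 72/5 (R = 14 - 2/(-6 + 1) = 14 - 2/(-5) = 14 - 2*(-1/5) = 14 + 2/5 = 72/5 ≈ 14.400)
c(F, p) = -1773/5 (c(F, p) = -9*(72/5 + 5*5) = -9*(72/5 + 25) = -9*197/5 = -1773/5)
-1413 + (c(126, -123) + 5479) = -1413 + (-1773/5 + 5479) = -1413 + 25622/5 = 18557/5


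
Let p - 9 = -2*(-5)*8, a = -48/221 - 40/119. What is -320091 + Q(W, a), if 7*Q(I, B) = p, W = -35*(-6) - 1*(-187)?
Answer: -2240548/7 ≈ -3.2008e+5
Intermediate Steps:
a = -856/1547 (a = -48*1/221 - 40*1/119 = -48/221 - 40/119 = -856/1547 ≈ -0.55333)
W = 397 (W = 210 + 187 = 397)
p = 89 (p = 9 - 2*(-5)*8 = 9 + 10*8 = 9 + 80 = 89)
Q(I, B) = 89/7 (Q(I, B) = (⅐)*89 = 89/7)
-320091 + Q(W, a) = -320091 + 89/7 = -2240548/7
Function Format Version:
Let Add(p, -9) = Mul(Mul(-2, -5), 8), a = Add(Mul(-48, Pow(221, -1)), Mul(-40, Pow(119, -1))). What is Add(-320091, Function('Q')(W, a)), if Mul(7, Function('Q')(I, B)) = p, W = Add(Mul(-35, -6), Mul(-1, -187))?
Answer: Rational(-2240548, 7) ≈ -3.2008e+5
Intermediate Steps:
a = Rational(-856, 1547) (a = Add(Mul(-48, Rational(1, 221)), Mul(-40, Rational(1, 119))) = Add(Rational(-48, 221), Rational(-40, 119)) = Rational(-856, 1547) ≈ -0.55333)
W = 397 (W = Add(210, 187) = 397)
p = 89 (p = Add(9, Mul(Mul(-2, -5), 8)) = Add(9, Mul(10, 8)) = Add(9, 80) = 89)
Function('Q')(I, B) = Rational(89, 7) (Function('Q')(I, B) = Mul(Rational(1, 7), 89) = Rational(89, 7))
Add(-320091, Function('Q')(W, a)) = Add(-320091, Rational(89, 7)) = Rational(-2240548, 7)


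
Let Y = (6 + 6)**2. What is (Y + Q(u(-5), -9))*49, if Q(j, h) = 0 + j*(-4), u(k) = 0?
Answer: 7056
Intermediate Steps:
Q(j, h) = -4*j (Q(j, h) = 0 - 4*j = -4*j)
Y = 144 (Y = 12**2 = 144)
(Y + Q(u(-5), -9))*49 = (144 - 4*0)*49 = (144 + 0)*49 = 144*49 = 7056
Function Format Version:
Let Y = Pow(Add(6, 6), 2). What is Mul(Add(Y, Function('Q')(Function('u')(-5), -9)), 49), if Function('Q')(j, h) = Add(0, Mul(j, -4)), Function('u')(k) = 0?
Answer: 7056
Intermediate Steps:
Function('Q')(j, h) = Mul(-4, j) (Function('Q')(j, h) = Add(0, Mul(-4, j)) = Mul(-4, j))
Y = 144 (Y = Pow(12, 2) = 144)
Mul(Add(Y, Function('Q')(Function('u')(-5), -9)), 49) = Mul(Add(144, Mul(-4, 0)), 49) = Mul(Add(144, 0), 49) = Mul(144, 49) = 7056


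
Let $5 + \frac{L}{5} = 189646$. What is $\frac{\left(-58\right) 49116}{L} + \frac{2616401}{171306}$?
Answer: $\frac{1992880311437}{162433205730} \approx 12.269$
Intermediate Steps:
$L = 948205$ ($L = -25 + 5 \cdot 189646 = -25 + 948230 = 948205$)
$\frac{\left(-58\right) 49116}{L} + \frac{2616401}{171306} = \frac{\left(-58\right) 49116}{948205} + \frac{2616401}{171306} = \left(-2848728\right) \frac{1}{948205} + 2616401 \cdot \frac{1}{171306} = - \frac{2848728}{948205} + \frac{2616401}{171306} = \frac{1992880311437}{162433205730}$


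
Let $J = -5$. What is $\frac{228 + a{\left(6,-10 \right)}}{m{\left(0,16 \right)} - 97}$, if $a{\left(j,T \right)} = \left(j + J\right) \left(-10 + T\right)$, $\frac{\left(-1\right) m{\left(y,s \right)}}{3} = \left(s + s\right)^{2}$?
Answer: $- \frac{208}{3169} \approx -0.065636$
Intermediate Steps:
$m{\left(y,s \right)} = - 12 s^{2}$ ($m{\left(y,s \right)} = - 3 \left(s + s\right)^{2} = - 3 \left(2 s\right)^{2} = - 3 \cdot 4 s^{2} = - 12 s^{2}$)
$a{\left(j,T \right)} = \left(-10 + T\right) \left(-5 + j\right)$ ($a{\left(j,T \right)} = \left(j - 5\right) \left(-10 + T\right) = \left(-5 + j\right) \left(-10 + T\right) = \left(-10 + T\right) \left(-5 + j\right)$)
$\frac{228 + a{\left(6,-10 \right)}}{m{\left(0,16 \right)} - 97} = \frac{228 - 20}{- 12 \cdot 16^{2} - 97} = \frac{228 + \left(50 - 60 + 50 - 60\right)}{\left(-12\right) 256 - 97} = \frac{228 - 20}{-3072 - 97} = \frac{208}{-3169} = 208 \left(- \frac{1}{3169}\right) = - \frac{208}{3169}$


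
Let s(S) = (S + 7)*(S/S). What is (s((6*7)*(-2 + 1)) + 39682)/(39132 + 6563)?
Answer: 39647/45695 ≈ 0.86764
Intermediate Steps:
s(S) = 7 + S (s(S) = (7 + S)*1 = 7 + S)
(s((6*7)*(-2 + 1)) + 39682)/(39132 + 6563) = ((7 + (6*7)*(-2 + 1)) + 39682)/(39132 + 6563) = ((7 + 42*(-1)) + 39682)/45695 = ((7 - 42) + 39682)*(1/45695) = (-35 + 39682)*(1/45695) = 39647*(1/45695) = 39647/45695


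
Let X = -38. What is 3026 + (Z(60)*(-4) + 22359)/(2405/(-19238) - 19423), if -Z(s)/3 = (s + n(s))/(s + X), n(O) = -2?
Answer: 12432977699908/4110282869 ≈ 3024.8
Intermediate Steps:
Z(s) = -3*(-2 + s)/(-38 + s) (Z(s) = -3*(s - 2)/(s - 38) = -3*(-2 + s)/(-38 + s))
3026 + (Z(60)*(-4) + 22359)/(2405/(-19238) - 19423) = 3026 + ((3*(2 - 1*60)/(-38 + 60))*(-4) + 22359)/(2405/(-19238) - 19423) = 3026 + ((3*(2 - 60)/22)*(-4) + 22359)/(2405*(-1/19238) - 19423) = 3026 + ((3*(1/22)*(-58))*(-4) + 22359)/(-2405/19238 - 19423) = 3026 + (-87/11*(-4) + 22359)/(-373662079/19238) = 3026 + (348/11 + 22359)*(-19238/373662079) = 3026 + (246297/11)*(-19238/373662079) = 3026 - 4738261686/4110282869 = 12432977699908/4110282869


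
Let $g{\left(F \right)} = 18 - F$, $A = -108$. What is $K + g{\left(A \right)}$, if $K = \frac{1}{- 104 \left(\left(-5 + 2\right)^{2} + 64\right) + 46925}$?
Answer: $\frac{4955959}{39333} \approx 126.0$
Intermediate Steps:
$K = \frac{1}{39333}$ ($K = \frac{1}{- 104 \left(\left(-3\right)^{2} + 64\right) + 46925} = \frac{1}{- 104 \left(9 + 64\right) + 46925} = \frac{1}{\left(-104\right) 73 + 46925} = \frac{1}{-7592 + 46925} = \frac{1}{39333} \approx 2.5424 \cdot 10^{-5}$)
$K + g{\left(A \right)} = \frac{1}{39333} + \left(18 - -108\right) = \frac{1}{39333} + \left(18 + 108\right) = \frac{1}{39333} + 126 = \frac{4955959}{39333}$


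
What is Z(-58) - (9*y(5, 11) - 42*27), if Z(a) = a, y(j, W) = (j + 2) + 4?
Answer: 977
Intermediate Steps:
y(j, W) = 6 + j (y(j, W) = (2 + j) + 4 = 6 + j)
Z(-58) - (9*y(5, 11) - 42*27) = -58 - (9*(6 + 5) - 42*27) = -58 - (9*11 - 1*1134) = -58 - (99 - 1134) = -58 - 1*(-1035) = -58 + 1035 = 977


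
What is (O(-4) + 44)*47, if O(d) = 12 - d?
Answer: 2820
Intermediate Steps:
(O(-4) + 44)*47 = ((12 - 1*(-4)) + 44)*47 = ((12 + 4) + 44)*47 = (16 + 44)*47 = 60*47 = 2820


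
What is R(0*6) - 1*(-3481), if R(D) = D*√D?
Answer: 3481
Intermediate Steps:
R(D) = D^(3/2)
R(0*6) - 1*(-3481) = (0*6)^(3/2) - 1*(-3481) = 0^(3/2) + 3481 = 0 + 3481 = 3481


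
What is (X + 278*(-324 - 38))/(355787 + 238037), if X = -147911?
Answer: -248547/593824 ≈ -0.41855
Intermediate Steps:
(X + 278*(-324 - 38))/(355787 + 238037) = (-147911 + 278*(-324 - 38))/(355787 + 238037) = (-147911 + 278*(-362))/593824 = (-147911 - 100636)*(1/593824) = -248547*1/593824 = -248547/593824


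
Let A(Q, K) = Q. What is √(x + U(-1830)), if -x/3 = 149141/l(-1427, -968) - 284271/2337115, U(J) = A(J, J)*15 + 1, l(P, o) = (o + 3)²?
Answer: I*√46154895178340714297/41005745 ≈ 165.68*I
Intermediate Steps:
l(P, o) = (3 + o)²
U(J) = 1 + 15*J (U(J) = J*15 + 1 = 15*J + 1 = 1 + 15*J)
x = -50303643744/435275983175 (x = -3*(149141/((3 - 968)²) - 284271/2337115) = -3*(149141/((-965)²) - 284271*1/2337115) = -3*(149141/931225 - 284271/2337115) = -3*16767881248/435275983175 = -50303643744/435275983175 ≈ -0.11557)
√(x + U(-1830)) = √(-50303643744/435275983175 + (1 + 15*(-1830))) = √(-50303643744/435275983175 + (1 - 27450)) = √(-50303643744/435275983175 - 27449) = √(-11947940765814319/435275983175) = I*√46154895178340714297/41005745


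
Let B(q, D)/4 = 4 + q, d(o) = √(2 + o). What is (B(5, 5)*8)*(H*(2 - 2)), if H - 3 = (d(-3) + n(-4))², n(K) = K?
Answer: 0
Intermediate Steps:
B(q, D) = 16 + 4*q (B(q, D) = 4*(4 + q) = 16 + 4*q)
H = 3 + (-4 + I)² (H = 3 + (√(2 - 3) - 4)² = 3 + (√(-1) - 4)² = 3 + (I - 4)² = 3 + (-4 + I)² ≈ 18.0 - 8.0*I)
(B(5, 5)*8)*(H*(2 - 2)) = ((16 + 4*5)*8)*((18 - 8*I)*(2 - 2)) = ((16 + 20)*8)*((18 - 8*I)*0) = (36*8)*0 = 288*0 = 0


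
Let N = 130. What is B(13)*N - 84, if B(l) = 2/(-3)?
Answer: -512/3 ≈ -170.67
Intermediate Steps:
B(l) = -2/3 (B(l) = 2*(-1/3) = -2/3)
B(13)*N - 84 = -2/3*130 - 84 = -260/3 - 84 = -512/3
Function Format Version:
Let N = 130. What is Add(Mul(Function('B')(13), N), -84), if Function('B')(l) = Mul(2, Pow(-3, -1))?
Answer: Rational(-512, 3) ≈ -170.67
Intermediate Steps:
Function('B')(l) = Rational(-2, 3) (Function('B')(l) = Mul(2, Rational(-1, 3)) = Rational(-2, 3))
Add(Mul(Function('B')(13), N), -84) = Add(Mul(Rational(-2, 3), 130), -84) = Add(Rational(-260, 3), -84) = Rational(-512, 3)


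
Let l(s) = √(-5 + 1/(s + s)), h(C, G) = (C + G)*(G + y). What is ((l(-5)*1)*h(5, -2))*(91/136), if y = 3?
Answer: 273*I*√510/1360 ≈ 4.5332*I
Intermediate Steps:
h(C, G) = (3 + G)*(C + G) (h(C, G) = (C + G)*(G + 3) = (C + G)*(3 + G) = (3 + G)*(C + G))
l(s) = √(-5 + 1/(2*s))
((l(-5)*1)*h(5, -2))*(91/136) = (((√(-20 + 2/(-5))/2)*1)*((-2)² + 3*5 + 3*(-2) + 5*(-2)))*(91/136) = (((√(-20 + 2*(-⅕))/2)*1)*(4 + 15 - 6 - 10))*(91*(1/136)) = (((√(-20 - ⅖)/2)*1)*3)*(91/136) = (((√(-102/5)/2)*1)*3)*(91/136) = ((((I*√510/5)/2)*1)*3)*(91/136) = (((I*√510/10)*1)*3)*(91/136) = ((I*√510/10)*3)*(91/136) = (3*I*√510/10)*(91/136) = 273*I*√510/1360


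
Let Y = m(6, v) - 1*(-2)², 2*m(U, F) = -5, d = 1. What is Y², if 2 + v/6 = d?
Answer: 169/4 ≈ 42.250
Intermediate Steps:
v = -6 (v = -12 + 6*1 = -12 + 6 = -6)
m(U, F) = -5/2 (m(U, F) = (½)*(-5) = -5/2)
Y = -13/2 (Y = -5/2 - 1*(-2)² = -5/2 - 1*4 = -5/2 - 4 = -13/2 ≈ -6.5000)
Y² = (-13/2)² = 169/4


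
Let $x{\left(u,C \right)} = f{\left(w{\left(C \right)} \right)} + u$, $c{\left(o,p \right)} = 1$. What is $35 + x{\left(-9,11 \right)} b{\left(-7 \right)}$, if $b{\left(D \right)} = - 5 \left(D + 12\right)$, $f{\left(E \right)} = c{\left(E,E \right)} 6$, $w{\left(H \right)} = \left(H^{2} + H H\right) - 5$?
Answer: $110$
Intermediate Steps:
$w{\left(H \right)} = -5 + 2 H^{2}$ ($w{\left(H \right)} = \left(H^{2} + H^{2}\right) - 5 = 2 H^{2} - 5 = -5 + 2 H^{2}$)
$f{\left(E \right)} = 6$ ($f{\left(E \right)} = 1 \cdot 6 = 6$)
$x{\left(u,C \right)} = 6 + u$
$b{\left(D \right)} = -60 - 5 D$ ($b{\left(D \right)} = - 5 \left(12 + D\right) = -60 - 5 D$)
$35 + x{\left(-9,11 \right)} b{\left(-7 \right)} = 35 + \left(6 - 9\right) \left(-60 - -35\right) = 35 - 3 \left(-60 + 35\right) = 35 - -75 = 35 + 75 = 110$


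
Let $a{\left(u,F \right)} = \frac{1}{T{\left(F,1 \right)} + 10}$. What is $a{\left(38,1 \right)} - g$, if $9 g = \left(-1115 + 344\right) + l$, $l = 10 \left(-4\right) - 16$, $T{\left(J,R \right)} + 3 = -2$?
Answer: $\frac{4144}{45} \approx 92.089$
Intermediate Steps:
$T{\left(J,R \right)} = -5$ ($T{\left(J,R \right)} = -3 - 2 = -5$)
$a{\left(u,F \right)} = \frac{1}{5}$ ($a{\left(u,F \right)} = \frac{1}{-5 + 10} = \frac{1}{5}$)
$l = -56$ ($l = -40 - 16 = -56$)
$g = - \frac{827}{9}$ ($g = \frac{\left(-1115 + 344\right) - 56}{9} = \frac{-771 - 56}{9} = \frac{1}{9} \left(-827\right) = - \frac{827}{9} \approx -91.889$)
$a{\left(38,1 \right)} - g = \frac{1}{5} - - \frac{827}{9} = \frac{1}{5} + \frac{827}{9} = \frac{4144}{45}$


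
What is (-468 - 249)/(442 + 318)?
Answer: -717/760 ≈ -0.94342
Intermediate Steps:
(-468 - 249)/(442 + 318) = -717/760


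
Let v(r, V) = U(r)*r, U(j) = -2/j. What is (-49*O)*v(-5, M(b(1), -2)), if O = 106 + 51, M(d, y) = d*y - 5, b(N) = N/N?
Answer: 15386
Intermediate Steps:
b(N) = 1
M(d, y) = -5 + d*y
O = 157
v(r, V) = -2 (v(r, V) = (-2/r)*r = -2)
(-49*O)*v(-5, M(b(1), -2)) = -49*157*(-2) = -7693*(-2) = 15386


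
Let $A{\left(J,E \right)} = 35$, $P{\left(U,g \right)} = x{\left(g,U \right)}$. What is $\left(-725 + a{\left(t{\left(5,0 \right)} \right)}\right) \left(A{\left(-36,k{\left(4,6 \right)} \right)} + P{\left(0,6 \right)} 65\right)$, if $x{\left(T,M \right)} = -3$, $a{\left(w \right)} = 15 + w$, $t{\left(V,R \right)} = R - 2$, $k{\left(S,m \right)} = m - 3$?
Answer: $113920$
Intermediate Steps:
$k{\left(S,m \right)} = -3 + m$ ($k{\left(S,m \right)} = m - 3 = -3 + m$)
$t{\left(V,R \right)} = -2 + R$
$P{\left(U,g \right)} = -3$
$\left(-725 + a{\left(t{\left(5,0 \right)} \right)}\right) \left(A{\left(-36,k{\left(4,6 \right)} \right)} + P{\left(0,6 \right)} 65\right) = \left(-725 + \left(15 + \left(-2 + 0\right)\right)\right) \left(35 - 195\right) = \left(-725 + \left(15 - 2\right)\right) \left(35 - 195\right) = \left(-725 + 13\right) \left(-160\right) = \left(-712\right) \left(-160\right) = 113920$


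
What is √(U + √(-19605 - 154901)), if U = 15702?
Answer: √(15702 + I*√174506) ≈ 125.32 + 1.667*I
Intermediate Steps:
√(U + √(-19605 - 154901)) = √(15702 + √(-19605 - 154901)) = √(15702 + √(-174506)) = √(15702 + I*√174506)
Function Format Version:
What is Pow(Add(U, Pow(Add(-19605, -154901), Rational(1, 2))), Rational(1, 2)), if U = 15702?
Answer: Pow(Add(15702, Mul(I, Pow(174506, Rational(1, 2)))), Rational(1, 2)) ≈ Add(125.32, Mul(1.667, I))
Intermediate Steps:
Pow(Add(U, Pow(Add(-19605, -154901), Rational(1, 2))), Rational(1, 2)) = Pow(Add(15702, Pow(Add(-19605, -154901), Rational(1, 2))), Rational(1, 2)) = Pow(Add(15702, Pow(-174506, Rational(1, 2))), Rational(1, 2)) = Pow(Add(15702, Mul(I, Pow(174506, Rational(1, 2)))), Rational(1, 2))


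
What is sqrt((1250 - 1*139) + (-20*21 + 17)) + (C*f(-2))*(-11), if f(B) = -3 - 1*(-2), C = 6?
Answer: 66 + 2*sqrt(177) ≈ 92.608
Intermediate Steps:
f(B) = -1 (f(B) = -3 + 2 = -1)
sqrt((1250 - 1*139) + (-20*21 + 17)) + (C*f(-2))*(-11) = sqrt((1250 - 1*139) + (-20*21 + 17)) + (6*(-1))*(-11) = sqrt((1250 - 139) + (-420 + 17)) - 6*(-11) = sqrt(1111 - 403) + 66 = sqrt(708) + 66 = 2*sqrt(177) + 66 = 66 + 2*sqrt(177)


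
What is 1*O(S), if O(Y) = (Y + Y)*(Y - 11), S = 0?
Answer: 0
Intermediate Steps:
O(Y) = 2*Y*(-11 + Y) (O(Y) = (2*Y)*(-11 + Y) = 2*Y*(-11 + Y))
1*O(S) = 1*(2*0*(-11 + 0)) = 1*(2*0*(-11)) = 1*0 = 0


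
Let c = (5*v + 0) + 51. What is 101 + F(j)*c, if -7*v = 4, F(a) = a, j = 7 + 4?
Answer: 4414/7 ≈ 630.57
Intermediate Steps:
j = 11
v = -4/7 (v = -1/7*4 = -4/7 ≈ -0.57143)
c = 337/7 (c = (5*(-4/7) + 0) + 51 = (-20/7 + 0) + 51 = -20/7 + 51 = 337/7 ≈ 48.143)
101 + F(j)*c = 101 + 11*(337/7) = 101 + 3707/7 = 4414/7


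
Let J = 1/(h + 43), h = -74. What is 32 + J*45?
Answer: 947/31 ≈ 30.548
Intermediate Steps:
J = -1/31 (J = 1/(-74 + 43) = 1/(-31) = -1/31 ≈ -0.032258)
32 + J*45 = 32 - 1/31*45 = 32 - 45/31 = 947/31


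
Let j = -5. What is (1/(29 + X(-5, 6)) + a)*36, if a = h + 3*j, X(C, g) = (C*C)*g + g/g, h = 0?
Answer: -2699/5 ≈ -539.80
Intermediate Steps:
X(C, g) = 1 + g*C² (X(C, g) = C²*g + 1 = g*C² + 1 = 1 + g*C²)
a = -15 (a = 0 + 3*(-5) = 0 - 15 = -15)
(1/(29 + X(-5, 6)) + a)*36 = (1/(29 + (1 + 6*(-5)²)) - 15)*36 = (1/(29 + (1 + 6*25)) - 15)*36 = (1/(29 + (1 + 150)) - 15)*36 = (1/(29 + 151) - 15)*36 = (1/180 - 15)*36 = -2699/180*36 = -2699/5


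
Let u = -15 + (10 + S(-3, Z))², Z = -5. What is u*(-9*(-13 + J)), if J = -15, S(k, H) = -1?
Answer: 16632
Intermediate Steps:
u = 66 (u = -15 + (10 - 1)² = -15 + 9² = -15 + 81 = 66)
u*(-9*(-13 + J)) = 66*(-9*(-13 - 15)) = 66*(-9*(-28)) = 66*252 = 16632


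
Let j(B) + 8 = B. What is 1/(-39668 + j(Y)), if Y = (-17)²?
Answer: -1/39387 ≈ -2.5389e-5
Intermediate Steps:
Y = 289
j(B) = -8 + B
1/(-39668 + j(Y)) = 1/(-39668 + (-8 + 289)) = 1/(-39668 + 281) = 1/(-39387) = -1/39387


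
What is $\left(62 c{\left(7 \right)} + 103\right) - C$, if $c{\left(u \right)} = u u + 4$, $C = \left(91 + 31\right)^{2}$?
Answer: $-11495$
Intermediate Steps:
$C = 14884$ ($C = 122^{2} = 14884$)
$c{\left(u \right)} = 4 + u^{2}$ ($c{\left(u \right)} = u^{2} + 4 = 4 + u^{2}$)
$\left(62 c{\left(7 \right)} + 103\right) - C = \left(62 \left(4 + 7^{2}\right) + 103\right) - 14884 = \left(62 \left(4 + 49\right) + 103\right) - 14884 = \left(62 \cdot 53 + 103\right) - 14884 = \left(3286 + 103\right) - 14884 = 3389 - 14884 = -11495$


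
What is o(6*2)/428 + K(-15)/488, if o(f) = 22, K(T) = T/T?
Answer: 2791/52216 ≈ 0.053451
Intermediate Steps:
K(T) = 1
o(6*2)/428 + K(-15)/488 = 22/428 + 1/488 = 22*(1/428) + 1*(1/488) = 11/214 + 1/488 = 2791/52216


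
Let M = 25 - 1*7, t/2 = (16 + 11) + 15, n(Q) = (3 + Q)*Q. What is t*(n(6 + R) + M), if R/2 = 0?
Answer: 6048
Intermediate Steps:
R = 0 (R = 2*0 = 0)
n(Q) = Q*(3 + Q)
t = 84 (t = 2*((16 + 11) + 15) = 2*(27 + 15) = 2*42 = 84)
M = 18 (M = 25 - 7 = 18)
t*(n(6 + R) + M) = 84*((6 + 0)*(3 + (6 + 0)) + 18) = 84*(6*(3 + 6) + 18) = 84*(6*9 + 18) = 84*(54 + 18) = 84*72 = 6048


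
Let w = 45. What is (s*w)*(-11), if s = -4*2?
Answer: 3960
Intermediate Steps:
s = -8
(s*w)*(-11) = -8*45*(-11) = -360*(-11) = 3960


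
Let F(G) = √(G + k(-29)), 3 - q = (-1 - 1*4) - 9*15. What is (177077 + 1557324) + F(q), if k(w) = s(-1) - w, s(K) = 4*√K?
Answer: 1734401 + 2*√(43 + I) ≈ 1.7344e+6 + 0.15249*I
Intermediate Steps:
q = 143 (q = 3 - ((-1 - 1*4) - 9*15) = 3 - ((-1 - 4) - 135) = 3 - (-5 - 135) = 3 - 1*(-140) = 3 + 140 = 143)
k(w) = -w + 4*I (k(w) = 4*√(-1) - w = 4*I - w = -w + 4*I)
F(G) = √(29 + G + 4*I) (F(G) = √(G + (-1*(-29) + 4*I)) = √(G + (29 + 4*I)) = √(29 + G + 4*I))
(177077 + 1557324) + F(q) = (177077 + 1557324) + √(29 + 143 + 4*I) = 1734401 + √(172 + 4*I)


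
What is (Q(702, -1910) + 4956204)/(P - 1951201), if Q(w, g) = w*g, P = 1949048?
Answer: -3615384/2153 ≈ -1679.2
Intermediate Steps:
Q(w, g) = g*w
(Q(702, -1910) + 4956204)/(P - 1951201) = (-1910*702 + 4956204)/(1949048 - 1951201) = (-1340820 + 4956204)/(-2153) = 3615384*(-1/2153) = -3615384/2153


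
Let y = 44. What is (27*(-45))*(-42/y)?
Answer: 25515/22 ≈ 1159.8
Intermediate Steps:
(27*(-45))*(-42/y) = (27*(-45))*(-42/44) = -(-51030)/44 = -1215*(-21/22) = 25515/22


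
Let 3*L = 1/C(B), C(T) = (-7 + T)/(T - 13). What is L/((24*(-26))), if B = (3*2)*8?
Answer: -35/76752 ≈ -0.00045601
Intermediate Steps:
B = 48 (B = 6*8 = 48)
C(T) = (-7 + T)/(-13 + T)
L = 35/123 (L = 1/(3*(((-7 + 48)/(-13 + 48)))) = 1/(3*((41/35))) = 1/(3*(((1/35)*41))) = 1/(3*(41/35)) = (⅓)*(35/41) = 35/123 ≈ 0.28455)
L/((24*(-26))) = 35/(123*((24*(-26)))) = (35/123)/(-624) = (35/123)*(-1/624) = -35/76752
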